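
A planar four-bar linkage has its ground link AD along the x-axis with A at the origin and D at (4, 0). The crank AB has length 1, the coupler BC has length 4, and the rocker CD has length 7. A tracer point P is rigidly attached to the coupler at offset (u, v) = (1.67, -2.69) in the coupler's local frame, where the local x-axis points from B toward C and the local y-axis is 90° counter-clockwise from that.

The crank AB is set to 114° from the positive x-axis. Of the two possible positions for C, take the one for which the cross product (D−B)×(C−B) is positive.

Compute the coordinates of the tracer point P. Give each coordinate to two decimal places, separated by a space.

A=(0,0), D=(4.00,0)
B = A + 1.00·(cos114°, sin114°) = (-0.4067, 0.9135)
|BD| = 4.5004
circle(B,4.00) ∩ circle(D,7.00): a=-1.4161, h=3.7409
  candidates: C₊=(-1.0340,4.8641) cross=16.836; C₋=(-2.5527,-2.4621) cross=-16.836
  mode + wants cross > 0 → take C=(-1.0340,4.8641) (cross=16.836)
ex = (C−B)/|BC| = (-0.1568,0.9876); ey = (-0.9876,-0.1568)
P = B + 1.67·ex + -2.69·ey = (1.9881,2.9847)

1.99 2.98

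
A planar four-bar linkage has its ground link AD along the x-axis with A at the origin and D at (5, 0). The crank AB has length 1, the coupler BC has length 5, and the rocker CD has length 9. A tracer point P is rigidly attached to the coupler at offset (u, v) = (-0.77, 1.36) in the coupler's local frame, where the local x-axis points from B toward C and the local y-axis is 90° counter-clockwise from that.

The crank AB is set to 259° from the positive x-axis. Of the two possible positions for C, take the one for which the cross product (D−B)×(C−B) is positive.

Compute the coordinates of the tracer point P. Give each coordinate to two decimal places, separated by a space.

A=(0,0), D=(5.00,0)
B = A + 1.00·(cos259°, sin259°) = (-0.1908, -0.9816)
|BD| = 5.2828
circle(B,5.00) ∩ circle(D,9.00): a=-2.6588, h=4.2345
  candidates: C₊=(-3.5901,2.6851) cross=22.370; C₋=(-2.0165,-5.6364) cross=-22.370
  mode + wants cross > 0 → take C=(-3.5901,2.6851) (cross=22.370)
ex = (C−B)/|BC| = (-0.6799,0.7333); ey = (-0.7333,-0.6799)
P = B + -0.77·ex + 1.36·ey = (-0.6646,-2.4709)

-0.66 -2.47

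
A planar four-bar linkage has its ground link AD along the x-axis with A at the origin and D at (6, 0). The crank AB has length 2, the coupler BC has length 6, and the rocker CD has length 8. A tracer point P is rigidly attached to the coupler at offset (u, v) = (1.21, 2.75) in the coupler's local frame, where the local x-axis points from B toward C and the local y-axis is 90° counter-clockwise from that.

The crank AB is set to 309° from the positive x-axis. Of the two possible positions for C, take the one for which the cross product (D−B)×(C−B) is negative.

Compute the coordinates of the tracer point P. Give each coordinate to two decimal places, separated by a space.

4.23 -2.00

A=(0,0), D=(6.00,0)
B = A + 2.00·(cos309°, sin309°) = (1.2586, -1.5543)
|BD| = 4.9896
circle(B,6.00) ∩ circle(D,8.00): a=-0.3110, h=5.9919
  candidates: C₊=(-0.9034,4.0426) cross=29.897; C₋=(2.8296,-7.3450) cross=-29.897
  mode - wants cross < 0 → take C=(2.8296,-7.3450) (cross=-29.897)
ex = (C−B)/|BC| = (0.2618,-0.9651); ey = (0.9651,0.2618)
P = B + 1.21·ex + 2.75·ey = (4.2295,-2.0020)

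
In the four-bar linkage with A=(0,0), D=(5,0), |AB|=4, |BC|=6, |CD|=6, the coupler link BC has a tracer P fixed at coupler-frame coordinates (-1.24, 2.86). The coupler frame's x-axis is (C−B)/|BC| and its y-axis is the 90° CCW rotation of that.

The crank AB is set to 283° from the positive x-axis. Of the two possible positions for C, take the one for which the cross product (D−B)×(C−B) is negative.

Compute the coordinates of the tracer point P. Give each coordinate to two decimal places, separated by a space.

A=(0,0), D=(5.00,0)
B = A + 4.00·(cos283°, sin283°) = (0.8998, -3.8975)
|BD| = 5.6570
circle(B,6.00) ∩ circle(D,6.00): a=2.8285, h=5.2915
  candidates: C₊=(-0.6957,1.8865) cross=29.934; C₋=(6.5955,-5.7840) cross=-29.934
  mode - wants cross < 0 → take C=(6.5955,-5.7840) (cross=-29.934)
ex = (C−B)/|BC| = (0.9493,-0.3144); ey = (0.3144,0.9493)
P = B + -1.24·ex + 2.86·ey = (0.6219,-0.7926)

0.62 -0.79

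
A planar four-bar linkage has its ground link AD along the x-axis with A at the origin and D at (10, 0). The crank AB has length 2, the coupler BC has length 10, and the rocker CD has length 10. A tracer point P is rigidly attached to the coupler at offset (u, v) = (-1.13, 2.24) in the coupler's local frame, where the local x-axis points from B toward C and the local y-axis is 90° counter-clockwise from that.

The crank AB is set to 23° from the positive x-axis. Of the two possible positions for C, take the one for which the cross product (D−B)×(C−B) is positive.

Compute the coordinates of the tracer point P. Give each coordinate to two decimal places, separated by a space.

-0.66 0.91

A=(0,0), D=(10.00,0)
B = A + 2.00·(cos23°, sin23°) = (1.8410, 0.7815)
|BD| = 8.1963
circle(B,10.00) ∩ circle(D,10.00): a=4.0982, h=9.1217
  candidates: C₊=(6.7902,9.4709) cross=74.764; C₋=(5.0508,-8.6894) cross=-74.764
  mode + wants cross > 0 → take C=(6.7902,9.4709) (cross=74.764)
ex = (C−B)/|BC| = (0.4949,0.8689); ey = (-0.8689,0.4949)
P = B + -1.13·ex + 2.24·ey = (-0.6647,0.9082)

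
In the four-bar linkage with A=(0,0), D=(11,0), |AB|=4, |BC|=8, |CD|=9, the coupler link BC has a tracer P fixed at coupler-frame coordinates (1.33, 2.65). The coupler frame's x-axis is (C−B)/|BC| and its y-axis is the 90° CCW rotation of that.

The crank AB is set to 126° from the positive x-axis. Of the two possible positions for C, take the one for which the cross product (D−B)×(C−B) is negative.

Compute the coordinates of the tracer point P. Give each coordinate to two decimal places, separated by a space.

0.56 3.81

A=(0,0), D=(11.00,0)
B = A + 4.00·(cos126°, sin126°) = (-2.3511, 3.2361)
|BD| = 13.7377
circle(B,8.00) ∩ circle(D,9.00): a=6.2501, h=4.9936
  candidates: C₊=(4.8994,6.6168) cross=68.601; C₋=(2.5468,-3.0893) cross=-68.601
  mode - wants cross < 0 → take C=(2.5468,-3.0893) (cross=-68.601)
ex = (C−B)/|BC| = (0.6122,-0.7907); ey = (0.7907,0.6122)
P = B + 1.33·ex + 2.65·ey = (0.5584,3.8069)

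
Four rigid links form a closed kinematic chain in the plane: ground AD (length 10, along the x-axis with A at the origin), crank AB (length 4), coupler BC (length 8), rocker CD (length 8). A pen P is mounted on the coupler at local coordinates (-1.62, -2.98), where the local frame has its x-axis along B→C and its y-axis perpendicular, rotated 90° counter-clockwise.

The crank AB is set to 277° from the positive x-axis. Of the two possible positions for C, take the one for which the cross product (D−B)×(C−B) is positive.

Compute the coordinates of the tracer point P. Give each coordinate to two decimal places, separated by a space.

A=(0,0), D=(10.00,0)
B = A + 4.00·(cos277°, sin277°) = (0.4875, -3.9702)
|BD| = 10.3078
circle(B,8.00) ∩ circle(D,8.00): a=5.1539, h=6.1186
  candidates: C₊=(2.8871,3.6615) cross=63.069; C₋=(7.6004,-7.6316) cross=-63.069
  mode + wants cross > 0 → take C=(2.8871,3.6615) (cross=63.069)
ex = (C−B)/|BC| = (0.2999,0.9540); ey = (-0.9540,0.2999)
P = B + -1.62·ex + -2.98·ey = (2.8443,-6.4094)

2.84 -6.41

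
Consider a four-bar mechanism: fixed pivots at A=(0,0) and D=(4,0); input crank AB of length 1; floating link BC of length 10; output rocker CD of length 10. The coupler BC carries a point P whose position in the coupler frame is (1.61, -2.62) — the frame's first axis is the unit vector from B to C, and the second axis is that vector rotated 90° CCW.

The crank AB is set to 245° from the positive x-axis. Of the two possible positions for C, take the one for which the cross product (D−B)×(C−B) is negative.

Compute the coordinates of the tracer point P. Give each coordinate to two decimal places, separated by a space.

A=(0,0), D=(4.00,0)
B = A + 1.00·(cos245°, sin245°) = (-0.4226, -0.9063)
|BD| = 4.5145
circle(B,10.00) ∩ circle(D,10.00): a=2.2573, h=9.7419
  candidates: C₊=(-0.1670,9.0904) cross=43.980; C₋=(3.7444,-9.9967) cross=-43.980
  mode - wants cross < 0 → take C=(3.7444,-9.9967) (cross=-43.980)
ex = (C−B)/|BC| = (0.4167,-0.9090); ey = (0.9090,0.4167)
P = B + 1.61·ex + -2.62·ey = (-2.1334,-3.4616)

-2.13 -3.46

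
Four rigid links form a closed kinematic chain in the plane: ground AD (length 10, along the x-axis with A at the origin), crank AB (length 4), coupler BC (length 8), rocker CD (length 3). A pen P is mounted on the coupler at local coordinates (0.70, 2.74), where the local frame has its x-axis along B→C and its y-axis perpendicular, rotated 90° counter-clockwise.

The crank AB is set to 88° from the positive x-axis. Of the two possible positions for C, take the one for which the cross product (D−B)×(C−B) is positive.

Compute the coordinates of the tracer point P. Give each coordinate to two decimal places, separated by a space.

1.45 6.51

A=(0,0), D=(10.00,0)
B = A + 4.00·(cos88°, sin88°) = (0.1396, 3.9976)
|BD| = 10.6399
circle(B,8.00) ∩ circle(D,3.00): a=7.9046, h=1.2320
  candidates: C₊=(7.9279,2.1694) cross=13.108; C₋=(7.0022,-0.1140) cross=-13.108
  mode + wants cross > 0 → take C=(7.9279,2.1694) (cross=13.108)
ex = (C−B)/|BC| = (0.9735,-0.2285); ey = (0.2285,0.9735)
P = B + 0.70·ex + 2.74·ey = (1.4472,6.5051)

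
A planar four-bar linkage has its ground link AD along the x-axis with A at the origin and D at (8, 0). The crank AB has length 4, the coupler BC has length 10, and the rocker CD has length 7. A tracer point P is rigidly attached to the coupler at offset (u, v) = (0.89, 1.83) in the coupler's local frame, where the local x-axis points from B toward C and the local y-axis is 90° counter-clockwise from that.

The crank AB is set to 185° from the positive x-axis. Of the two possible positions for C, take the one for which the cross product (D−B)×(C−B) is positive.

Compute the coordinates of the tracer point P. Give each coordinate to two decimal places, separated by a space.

A=(0,0), D=(8.00,0)
B = A + 4.00·(cos185°, sin185°) = (-3.9848, -0.3486)
|BD| = 11.9898
circle(B,10.00) ∩ circle(D,7.00): a=8.1217, h=5.8342
  candidates: C₊=(3.9639,5.7192) cross=69.951; C₋=(4.3031,-5.9442) cross=-69.951
  mode + wants cross > 0 → take C=(3.9639,5.7192) (cross=69.951)
ex = (C−B)/|BC| = (0.7949,0.6068); ey = (-0.6068,0.7949)
P = B + 0.89·ex + 1.83·ey = (-4.3878,1.6460)

-4.39 1.65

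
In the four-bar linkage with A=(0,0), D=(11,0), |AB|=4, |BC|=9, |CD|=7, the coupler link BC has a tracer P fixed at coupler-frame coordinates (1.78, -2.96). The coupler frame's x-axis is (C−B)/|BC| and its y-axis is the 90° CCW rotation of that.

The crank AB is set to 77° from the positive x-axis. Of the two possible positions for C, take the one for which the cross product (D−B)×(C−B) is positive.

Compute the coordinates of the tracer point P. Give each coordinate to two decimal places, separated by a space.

A=(0,0), D=(11.00,0)
B = A + 4.00·(cos77°, sin77°) = (0.8998, 3.8975)
|BD| = 10.8261
circle(B,9.00) ∩ circle(D,7.00): a=6.8910, h=5.7892
  candidates: C₊=(9.4129,6.8177) cross=62.674; C₋=(5.2446,-3.9843) cross=-62.674
  mode + wants cross > 0 → take C=(9.4129,6.8177) (cross=62.674)
ex = (C−B)/|BC| = (0.9459,0.3245); ey = (-0.3245,0.9459)
P = B + 1.78·ex + -2.96·ey = (3.5439,1.6752)

3.54 1.68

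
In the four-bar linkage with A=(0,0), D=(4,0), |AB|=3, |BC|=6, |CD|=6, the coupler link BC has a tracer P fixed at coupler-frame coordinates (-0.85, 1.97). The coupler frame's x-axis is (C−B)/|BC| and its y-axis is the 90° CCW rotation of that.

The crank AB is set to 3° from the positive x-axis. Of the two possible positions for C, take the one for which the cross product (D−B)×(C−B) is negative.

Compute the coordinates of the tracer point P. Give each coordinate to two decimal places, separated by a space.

5.02 0.87

A=(0,0), D=(4.00,0)
B = A + 3.00·(cos3°, sin3°) = (2.9959, 0.1570)
|BD| = 1.0163
circle(B,6.00) ∩ circle(D,6.00): a=0.5082, h=5.9784
  candidates: C₊=(4.4215,5.9852) cross=6.076; C₋=(2.5743,-5.8282) cross=-6.076
  mode - wants cross < 0 → take C=(2.5743,-5.8282) (cross=-6.076)
ex = (C−B)/|BC| = (-0.0703,-0.9975); ey = (0.9975,-0.0703)
P = B + -0.85·ex + 1.97·ey = (5.0207,0.8665)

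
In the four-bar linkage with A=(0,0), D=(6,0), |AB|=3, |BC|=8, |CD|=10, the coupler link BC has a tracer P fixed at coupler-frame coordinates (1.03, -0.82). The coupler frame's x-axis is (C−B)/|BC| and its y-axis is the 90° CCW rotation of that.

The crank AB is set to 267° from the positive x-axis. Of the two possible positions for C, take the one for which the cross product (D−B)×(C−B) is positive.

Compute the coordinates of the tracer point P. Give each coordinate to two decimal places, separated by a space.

A=(0,0), D=(6.00,0)
B = A + 3.00·(cos267°, sin267°) = (-0.1570, -2.9959)
|BD| = 6.8472
circle(B,8.00) ∩ circle(D,10.00): a=0.7948, h=7.9604
  candidates: C₊=(-2.9253,4.5099) cross=54.507; C₋=(4.0406,-9.8062) cross=-54.507
  mode + wants cross > 0 → take C=(-2.9253,4.5099) (cross=54.507)
ex = (C−B)/|BC| = (-0.3460,0.9382); ey = (-0.9382,-0.3460)
P = B + 1.03·ex + -0.82·ey = (0.2559,-1.7458)

0.26 -1.75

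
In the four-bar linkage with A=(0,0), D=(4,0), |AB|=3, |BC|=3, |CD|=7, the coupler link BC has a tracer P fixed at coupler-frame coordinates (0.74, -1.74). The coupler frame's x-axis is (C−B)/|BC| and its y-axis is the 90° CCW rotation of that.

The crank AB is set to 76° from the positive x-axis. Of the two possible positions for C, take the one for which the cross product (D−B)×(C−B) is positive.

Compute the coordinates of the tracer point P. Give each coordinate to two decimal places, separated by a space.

2.30 3.96

A=(0,0), D=(4.00,0)
B = A + 3.00·(cos76°, sin76°) = (0.7258, 2.9109)
|BD| = 4.3811
circle(B,3.00) ∩ circle(D,7.00): a=-2.3745, h=1.8335
  candidates: C₊=(0.1693,5.8588) cross=8.033; C₋=(-2.2671,3.1183) cross=-8.033
  mode + wants cross > 0 → take C=(0.1693,5.8588) (cross=8.033)
ex = (C−B)/|BC| = (-0.1855,0.9826); ey = (-0.9826,-0.1855)
P = B + 0.74·ex + -1.74·ey = (2.2983,3.9608)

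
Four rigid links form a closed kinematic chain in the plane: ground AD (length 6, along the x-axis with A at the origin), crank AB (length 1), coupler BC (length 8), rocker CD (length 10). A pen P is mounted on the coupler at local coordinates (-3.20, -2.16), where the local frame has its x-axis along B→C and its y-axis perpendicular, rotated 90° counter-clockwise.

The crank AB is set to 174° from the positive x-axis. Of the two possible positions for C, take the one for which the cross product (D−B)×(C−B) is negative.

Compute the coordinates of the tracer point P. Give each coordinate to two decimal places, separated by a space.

-3.47 3.07

A=(0,0), D=(6.00,0)
B = A + 1.00·(cos174°, sin174°) = (-0.9945, 0.1045)
|BD| = 6.9953
circle(B,8.00) ∩ circle(D,10.00): a=0.9245, h=7.9464
  candidates: C₊=(0.0486,8.0362) cross=55.587; C₋=(-0.1889,-7.8548) cross=-55.587
  mode - wants cross < 0 → take C=(-0.1889,-7.8548) (cross=-55.587)
ex = (C−B)/|BC| = (0.1007,-0.9949); ey = (0.9949,0.1007)
P = B + -3.20·ex + -2.16·ey = (-3.4658,3.0707)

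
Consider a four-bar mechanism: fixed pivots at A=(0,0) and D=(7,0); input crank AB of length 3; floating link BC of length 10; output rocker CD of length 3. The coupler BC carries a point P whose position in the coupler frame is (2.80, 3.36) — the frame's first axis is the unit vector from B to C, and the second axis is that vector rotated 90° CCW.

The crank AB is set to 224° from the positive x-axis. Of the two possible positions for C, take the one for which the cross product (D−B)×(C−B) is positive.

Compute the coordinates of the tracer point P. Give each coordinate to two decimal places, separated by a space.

-1.43 2.23

A=(0,0), D=(7.00,0)
B = A + 3.00·(cos224°, sin224°) = (-2.1580, -2.0840)
|BD| = 9.3921
circle(B,10.00) ∩ circle(D,3.00): a=9.5405, h=2.9963
  candidates: C₊=(6.4799,2.9546) cross=28.142; C₋=(7.8095,-2.8887) cross=-28.142
  mode + wants cross > 0 → take C=(6.4799,2.9546) (cross=28.142)
ex = (C−B)/|BC| = (0.8638,0.5039); ey = (-0.5039,0.8638)
P = B + 2.80·ex + 3.36·ey = (-1.4324,2.2291)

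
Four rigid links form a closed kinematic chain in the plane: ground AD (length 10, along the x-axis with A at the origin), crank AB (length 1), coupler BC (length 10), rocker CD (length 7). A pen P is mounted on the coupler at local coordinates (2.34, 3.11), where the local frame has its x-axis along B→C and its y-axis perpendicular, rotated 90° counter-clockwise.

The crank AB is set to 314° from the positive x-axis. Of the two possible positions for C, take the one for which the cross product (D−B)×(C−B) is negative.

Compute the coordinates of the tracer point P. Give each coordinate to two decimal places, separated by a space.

A=(0,0), D=(10.00,0)
B = A + 1.00·(cos314°, sin314°) = (0.6947, -0.7193)
|BD| = 9.3331
circle(B,10.00) ∩ circle(D,7.00): a=7.3988, h=6.7274
  candidates: C₊=(7.5529,6.5583) cross=62.788; C₋=(8.5899,-6.8565) cross=-62.788
  mode - wants cross < 0 → take C=(8.5899,-6.8565) (cross=-62.788)
ex = (C−B)/|BC| = (0.7895,-0.6137); ey = (0.6137,0.7895)
P = B + 2.34·ex + 3.11·ey = (4.4508,0.3000)

4.45 0.30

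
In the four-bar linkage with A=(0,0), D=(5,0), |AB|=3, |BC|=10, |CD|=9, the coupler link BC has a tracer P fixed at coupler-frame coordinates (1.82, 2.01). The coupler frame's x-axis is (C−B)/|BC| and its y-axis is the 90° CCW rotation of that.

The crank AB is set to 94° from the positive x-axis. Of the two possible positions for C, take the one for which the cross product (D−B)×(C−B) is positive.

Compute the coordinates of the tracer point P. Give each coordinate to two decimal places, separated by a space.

A=(0,0), D=(5.00,0)
B = A + 3.00·(cos94°, sin94°) = (-0.2093, 2.9927)
|BD| = 6.0077
circle(B,10.00) ∩ circle(D,9.00): a=4.5852, h=8.8869
  candidates: C₊=(8.1934,8.4144) cross=53.390; C₋=(-0.6604,-6.9971) cross=-53.390
  mode + wants cross > 0 → take C=(8.1934,8.4144) (cross=53.390)
ex = (C−B)/|BC| = (0.8403,0.5422); ey = (-0.5422,0.8403)
P = B + 1.82·ex + 2.01·ey = (0.2303,5.6684)

0.23 5.67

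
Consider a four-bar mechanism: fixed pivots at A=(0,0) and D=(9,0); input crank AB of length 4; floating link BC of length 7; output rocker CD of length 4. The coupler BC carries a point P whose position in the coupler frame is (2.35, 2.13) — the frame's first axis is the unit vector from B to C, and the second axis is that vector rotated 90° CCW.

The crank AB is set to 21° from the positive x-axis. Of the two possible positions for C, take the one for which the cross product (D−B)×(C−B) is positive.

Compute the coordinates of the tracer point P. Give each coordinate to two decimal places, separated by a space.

A=(0,0), D=(9.00,0)
B = A + 4.00·(cos21°, sin21°) = (3.7343, 1.4335)
|BD| = 5.4573
circle(B,7.00) ∩ circle(D,4.00): a=5.7521, h=3.9891
  candidates: C₊=(10.3323,3.7716) cross=21.770; C₋=(8.2366,-3.9265) cross=-21.770
  mode + wants cross > 0 → take C=(10.3323,3.7716) (cross=21.770)
ex = (C−B)/|BC| = (0.9426,0.3340); ey = (-0.3340,0.9426)
P = B + 2.35·ex + 2.13·ey = (5.2379,4.2261)

5.24 4.23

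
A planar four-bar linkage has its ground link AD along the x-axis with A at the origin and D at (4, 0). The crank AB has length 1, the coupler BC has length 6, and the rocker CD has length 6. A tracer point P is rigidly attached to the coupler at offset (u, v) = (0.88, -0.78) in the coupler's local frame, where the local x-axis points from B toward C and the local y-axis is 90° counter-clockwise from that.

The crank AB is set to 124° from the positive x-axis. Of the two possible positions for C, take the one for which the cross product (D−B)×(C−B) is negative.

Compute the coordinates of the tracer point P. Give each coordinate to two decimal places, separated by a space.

A=(0,0), D=(4.00,0)
B = A + 1.00·(cos124°, sin124°) = (-0.5592, 0.8290)
|BD| = 4.6340
circle(B,6.00) ∩ circle(D,6.00): a=2.3170, h=5.5346
  candidates: C₊=(2.7106,5.8598) cross=25.647; C₋=(0.7302,-5.0308) cross=-25.647
  mode - wants cross < 0 → take C=(0.7302,-5.0308) (cross=-25.647)
ex = (C−B)/|BC| = (0.2149,-0.9766); ey = (0.9766,0.2149)
P = B + 0.88·ex + -0.78·ey = (-1.1319,-0.1980)

-1.13 -0.20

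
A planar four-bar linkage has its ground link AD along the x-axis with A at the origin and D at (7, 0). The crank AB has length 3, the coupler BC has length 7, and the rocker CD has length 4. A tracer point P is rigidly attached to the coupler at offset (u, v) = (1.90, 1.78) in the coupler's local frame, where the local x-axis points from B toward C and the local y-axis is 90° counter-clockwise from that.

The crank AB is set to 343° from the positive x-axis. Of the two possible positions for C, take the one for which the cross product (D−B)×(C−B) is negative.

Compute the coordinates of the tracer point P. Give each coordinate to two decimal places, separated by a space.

A=(0,0), D=(7.00,0)
B = A + 3.00·(cos343°, sin343°) = (2.8689, -0.8771)
|BD| = 4.2232
circle(B,7.00) ∩ circle(D,4.00): a=6.0186, h=3.5744
  candidates: C₊=(8.0139,3.8694) cross=15.095; C₋=(9.4987,-3.1236) cross=-15.095
  mode - wants cross < 0 → take C=(9.4987,-3.1236) (cross=-15.095)
ex = (C−B)/|BC| = (0.9471,-0.3209); ey = (0.3209,0.9471)
P = B + 1.90·ex + 1.78·ey = (5.2397,0.1990)

5.24 0.20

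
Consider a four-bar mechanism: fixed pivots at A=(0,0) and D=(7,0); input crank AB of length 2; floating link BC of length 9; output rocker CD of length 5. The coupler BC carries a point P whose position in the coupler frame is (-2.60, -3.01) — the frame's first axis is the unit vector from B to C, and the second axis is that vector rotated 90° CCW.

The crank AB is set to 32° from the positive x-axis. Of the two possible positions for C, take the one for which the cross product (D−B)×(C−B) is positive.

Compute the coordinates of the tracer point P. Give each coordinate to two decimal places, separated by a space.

A=(0,0), D=(7.00,0)
B = A + 2.00·(cos32°, sin32°) = (1.6961, 1.0598)
|BD| = 5.4088
circle(B,9.00) ∩ circle(D,5.00): a=7.8812, h=4.3459
  candidates: C₊=(10.2761,3.7772) cross=23.506; C₋=(8.5729,-4.7462) cross=-23.506
  mode + wants cross > 0 → take C=(10.2761,3.7772) (cross=23.506)
ex = (C−B)/|BC| = (0.9533,0.3019); ey = (-0.3019,0.9533)
P = B + -2.60·ex + -3.01·ey = (0.1263,-2.5947)

0.13 -2.59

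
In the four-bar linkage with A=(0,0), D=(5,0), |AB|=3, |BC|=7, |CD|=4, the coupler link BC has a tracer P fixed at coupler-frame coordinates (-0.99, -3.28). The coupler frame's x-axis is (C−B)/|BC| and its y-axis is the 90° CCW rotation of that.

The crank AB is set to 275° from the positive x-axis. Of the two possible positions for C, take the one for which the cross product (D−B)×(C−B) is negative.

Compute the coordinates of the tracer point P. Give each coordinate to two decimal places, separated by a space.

-0.88 -6.22

A=(0,0), D=(5.00,0)
B = A + 3.00·(cos275°, sin275°) = (0.2615, -2.9886)
|BD| = 5.6023
circle(B,7.00) ∩ circle(D,4.00): a=5.7464, h=3.9974
  candidates: C₊=(2.9894,3.4580) cross=22.394; C₋=(7.2543,-3.3042) cross=-22.394
  mode - wants cross < 0 → take C=(7.2543,-3.3042) (cross=-22.394)
ex = (C−B)/|BC| = (0.9990,-0.0451); ey = (0.0451,0.9990)
P = B + -0.99·ex + -3.28·ey = (-0.8754,-6.2206)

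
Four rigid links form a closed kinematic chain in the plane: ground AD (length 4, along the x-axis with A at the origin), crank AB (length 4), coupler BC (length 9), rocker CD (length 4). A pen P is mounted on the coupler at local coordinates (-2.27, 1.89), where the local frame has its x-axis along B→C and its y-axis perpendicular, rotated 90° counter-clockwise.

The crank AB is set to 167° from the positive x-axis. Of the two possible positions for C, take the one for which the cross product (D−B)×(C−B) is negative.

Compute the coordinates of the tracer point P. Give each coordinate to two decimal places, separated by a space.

-4.78 3.72

A=(0,0), D=(4.00,0)
B = A + 4.00·(cos167°, sin167°) = (-3.8975, 0.8998)
|BD| = 7.9486
circle(B,9.00) ∩ circle(D,4.00): a=8.0631, h=3.9984
  candidates: C₊=(4.5664,3.9597) cross=31.781; C₋=(3.6611,-3.9856) cross=-31.781
  mode - wants cross < 0 → take C=(3.6611,-3.9856) (cross=-31.781)
ex = (C−B)/|BC| = (0.8398,-0.5428); ey = (0.5428,0.8398)
P = B + -2.27·ex + 1.89·ey = (-4.7780,3.7193)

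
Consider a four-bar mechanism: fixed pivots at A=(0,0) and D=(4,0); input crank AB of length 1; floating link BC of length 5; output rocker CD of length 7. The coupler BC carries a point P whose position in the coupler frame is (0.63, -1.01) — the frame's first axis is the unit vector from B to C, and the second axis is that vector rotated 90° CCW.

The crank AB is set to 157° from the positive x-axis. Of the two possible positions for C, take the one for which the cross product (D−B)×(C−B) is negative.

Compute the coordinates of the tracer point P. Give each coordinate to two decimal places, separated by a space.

A=(0,0), D=(4.00,0)
B = A + 1.00·(cos157°, sin157°) = (-0.9205, 0.3907)
|BD| = 4.9360
circle(B,5.00) ∩ circle(D,7.00): a=0.0369, h=4.9999
  candidates: C₊=(-0.4880,5.3720) cross=24.679; C₋=(-1.2795,-4.5964) cross=-24.679
  mode - wants cross < 0 → take C=(-1.2795,-4.5964) (cross=-24.679)
ex = (C−B)/|BC| = (-0.0718,-0.9974); ey = (0.9974,-0.0718)
P = B + 0.63·ex + -1.01·ey = (-1.9731,-0.1651)

-1.97 -0.17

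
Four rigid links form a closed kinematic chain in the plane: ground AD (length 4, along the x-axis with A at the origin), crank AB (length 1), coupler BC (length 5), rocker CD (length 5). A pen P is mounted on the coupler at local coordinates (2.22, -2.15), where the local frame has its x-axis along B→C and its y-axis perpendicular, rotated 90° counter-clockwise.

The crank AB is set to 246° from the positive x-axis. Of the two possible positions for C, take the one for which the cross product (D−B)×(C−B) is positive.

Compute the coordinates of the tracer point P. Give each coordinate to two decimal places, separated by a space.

A=(0,0), D=(4.00,0)
B = A + 1.00·(cos246°, sin246°) = (-0.4067, -0.9135)
|BD| = 4.5004
circle(B,5.00) ∩ circle(D,5.00): a=2.2502, h=4.4650
  candidates: C₊=(0.8903,3.9153) cross=20.095; C₋=(2.7030,-4.8288) cross=-20.095
  mode + wants cross > 0 → take C=(0.8903,3.9153) (cross=20.095)
ex = (C−B)/|BC| = (0.2594,0.9658); ey = (-0.9658,0.2594)
P = B + 2.22·ex + -2.15·ey = (2.2455,0.6727)

2.25 0.67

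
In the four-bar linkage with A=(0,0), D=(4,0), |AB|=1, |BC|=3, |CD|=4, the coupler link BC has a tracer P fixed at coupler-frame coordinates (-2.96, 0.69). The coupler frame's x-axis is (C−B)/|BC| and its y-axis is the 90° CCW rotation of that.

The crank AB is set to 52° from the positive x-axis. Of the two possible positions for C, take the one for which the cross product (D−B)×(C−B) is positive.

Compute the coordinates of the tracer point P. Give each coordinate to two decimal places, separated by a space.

A=(0,0), D=(4.00,0)
B = A + 1.00·(cos52°, sin52°) = (0.6157, 0.7880)
|BD| = 3.4749
circle(B,3.00) ∩ circle(D,4.00): a=0.7302, h=2.9098
  candidates: C₊=(1.9867,3.4564) cross=10.111; C₋=(0.6670,-2.2116) cross=-10.111
  mode + wants cross > 0 → take C=(1.9867,3.4564) (cross=10.111)
ex = (C−B)/|BC| = (0.4570,0.8895); ey = (-0.8895,0.4570)
P = B + -2.96·ex + 0.69·ey = (-1.3508,-1.5295)

-1.35 -1.53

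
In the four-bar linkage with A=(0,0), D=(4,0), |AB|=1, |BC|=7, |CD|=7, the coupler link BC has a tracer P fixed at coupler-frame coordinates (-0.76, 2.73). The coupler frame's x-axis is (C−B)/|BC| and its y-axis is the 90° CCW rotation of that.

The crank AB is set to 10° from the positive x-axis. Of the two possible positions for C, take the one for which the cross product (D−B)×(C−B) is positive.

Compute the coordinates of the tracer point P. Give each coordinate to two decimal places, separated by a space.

-1.85 0.18

A=(0,0), D=(4.00,0)
B = A + 1.00·(cos10°, sin10°) = (0.9848, 0.1736)
|BD| = 3.0202
circle(B,7.00) ∩ circle(D,7.00): a=1.5101, h=6.8352
  candidates: C₊=(2.8854,6.9107) cross=20.644; C₋=(2.0994,-6.7370) cross=-20.644
  mode + wants cross > 0 → take C=(2.8854,6.9107) (cross=20.644)
ex = (C−B)/|BC| = (0.2715,0.9624); ey = (-0.9624,0.2715)
P = B + -0.76·ex + 2.73·ey = (-1.8490,0.1834)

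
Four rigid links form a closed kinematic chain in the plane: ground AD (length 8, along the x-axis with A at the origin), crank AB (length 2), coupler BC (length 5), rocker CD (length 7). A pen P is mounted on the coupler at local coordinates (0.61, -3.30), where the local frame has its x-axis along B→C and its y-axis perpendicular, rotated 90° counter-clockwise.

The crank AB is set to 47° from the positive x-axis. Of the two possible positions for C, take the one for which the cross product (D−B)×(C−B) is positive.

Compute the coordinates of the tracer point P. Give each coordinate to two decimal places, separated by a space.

4.50 0.26

A=(0,0), D=(8.00,0)
B = A + 2.00·(cos47°, sin47°) = (1.3640, 1.4627)
|BD| = 6.7953
circle(B,5.00) ∩ circle(D,7.00): a=1.6317, h=4.7263
  candidates: C₊=(3.9748,5.7269) cross=32.116; C₋=(1.9401,-3.5040) cross=-32.116
  mode + wants cross > 0 → take C=(3.9748,5.7269) (cross=32.116)
ex = (C−B)/|BC| = (0.5222,0.8528); ey = (-0.8528,0.5222)
P = B + 0.61·ex + -3.30·ey = (4.4969,0.2598)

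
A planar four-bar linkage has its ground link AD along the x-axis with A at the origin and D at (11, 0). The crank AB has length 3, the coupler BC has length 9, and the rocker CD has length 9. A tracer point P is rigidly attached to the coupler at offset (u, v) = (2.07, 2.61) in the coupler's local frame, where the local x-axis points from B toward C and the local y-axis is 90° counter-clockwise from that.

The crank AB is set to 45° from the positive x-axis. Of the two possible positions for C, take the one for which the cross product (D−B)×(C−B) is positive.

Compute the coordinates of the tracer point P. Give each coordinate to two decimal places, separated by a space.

A=(0,0), D=(11.00,0)
B = A + 3.00·(cos45°, sin45°) = (2.1213, 2.1213)
|BD| = 9.1286
circle(B,9.00) ∩ circle(D,9.00): a=4.5643, h=7.7568
  candidates: C₊=(8.3632,8.6051) cross=70.808; C₋=(4.7581,-6.4838) cross=-70.808
  mode + wants cross > 0 → take C=(8.3632,8.6051) (cross=70.808)
ex = (C−B)/|BC| = (0.6935,0.7204); ey = (-0.7204,0.6935)
P = B + 2.07·ex + 2.61·ey = (1.6767,5.4227)

1.68 5.42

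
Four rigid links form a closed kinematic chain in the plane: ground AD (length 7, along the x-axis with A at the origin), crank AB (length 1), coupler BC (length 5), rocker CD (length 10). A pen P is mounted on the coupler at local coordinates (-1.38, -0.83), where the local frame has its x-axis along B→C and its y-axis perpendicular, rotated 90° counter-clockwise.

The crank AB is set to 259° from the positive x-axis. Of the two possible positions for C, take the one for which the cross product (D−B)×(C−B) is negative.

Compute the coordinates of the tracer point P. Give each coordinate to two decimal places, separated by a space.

A=(0,0), D=(7.00,0)
B = A + 1.00·(cos259°, sin259°) = (-0.1908, -0.9816)
|BD| = 7.2575
circle(B,5.00) ∩ circle(D,10.00): a=-1.5383, h=4.7575
  candidates: C₊=(-2.3585,3.5241) cross=34.527; C₋=(-1.0715,-5.9035) cross=-34.527
  mode - wants cross < 0 → take C=(-1.0715,-5.9035) (cross=-34.527)
ex = (C−B)/|BC| = (-0.1761,-0.9844); ey = (0.9844,-0.1761)
P = B + -1.38·ex + -0.83·ey = (-0.7648,0.5230)

-0.76 0.52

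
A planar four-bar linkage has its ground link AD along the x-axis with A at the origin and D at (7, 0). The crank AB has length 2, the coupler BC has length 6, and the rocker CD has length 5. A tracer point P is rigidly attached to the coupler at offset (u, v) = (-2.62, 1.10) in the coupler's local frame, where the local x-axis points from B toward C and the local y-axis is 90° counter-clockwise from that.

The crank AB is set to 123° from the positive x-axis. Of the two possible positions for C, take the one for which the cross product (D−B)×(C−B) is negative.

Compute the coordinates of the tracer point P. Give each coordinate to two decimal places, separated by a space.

-1.99 4.37

A=(0,0), D=(7.00,0)
B = A + 2.00·(cos123°, sin123°) = (-1.0893, 1.6773)
|BD| = 8.2613
circle(B,6.00) ∩ circle(D,5.00): a=4.7964, h=3.6048
  candidates: C₊=(4.3391,4.2332) cross=29.780; C₋=(2.8754,-2.8262) cross=-29.780
  mode - wants cross < 0 → take C=(2.8754,-2.8262) (cross=-29.780)
ex = (C−B)/|BC| = (0.6608,-0.7506); ey = (0.7506,0.6608)
P = B + -2.62·ex + 1.10·ey = (-1.9949,4.3707)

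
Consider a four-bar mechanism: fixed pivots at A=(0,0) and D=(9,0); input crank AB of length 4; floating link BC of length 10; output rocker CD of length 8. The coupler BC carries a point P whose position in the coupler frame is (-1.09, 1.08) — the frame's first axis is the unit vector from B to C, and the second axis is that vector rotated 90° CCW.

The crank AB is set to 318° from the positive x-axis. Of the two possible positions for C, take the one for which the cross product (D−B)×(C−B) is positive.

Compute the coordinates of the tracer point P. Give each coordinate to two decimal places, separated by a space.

A=(0,0), D=(9.00,0)
B = A + 4.00·(cos318°, sin318°) = (2.9726, -2.6765)
|BD| = 6.5950
circle(B,10.00) ∩ circle(D,8.00): a=6.0268, h=7.9798
  candidates: C₊=(5.2422,7.0625) cross=52.627; C₋=(11.7193,-7.5237) cross=-52.627
  mode + wants cross > 0 → take C=(5.2422,7.0625) (cross=52.627)
ex = (C−B)/|BC| = (0.2270,0.9739); ey = (-0.9739,0.2270)
P = B + -1.09·ex + 1.08·ey = (1.6734,-3.4930)

1.67 -3.49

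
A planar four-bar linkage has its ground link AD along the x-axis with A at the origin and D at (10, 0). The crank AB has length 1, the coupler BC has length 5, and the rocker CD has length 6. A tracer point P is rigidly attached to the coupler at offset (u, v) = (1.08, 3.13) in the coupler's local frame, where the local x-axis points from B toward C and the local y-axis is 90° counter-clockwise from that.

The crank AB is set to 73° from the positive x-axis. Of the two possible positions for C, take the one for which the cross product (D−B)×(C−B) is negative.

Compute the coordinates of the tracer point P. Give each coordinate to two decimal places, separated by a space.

3.01 2.85

A=(0,0), D=(10.00,0)
B = A + 1.00·(cos73°, sin73°) = (0.2924, 0.9563)
|BD| = 9.7546
circle(B,5.00) ∩ circle(D,6.00): a=4.3135, h=2.5286
  candidates: C₊=(4.8330,3.0499) cross=24.666; C₋=(4.3372,-1.9830) cross=-24.666
  mode - wants cross < 0 → take C=(4.3372,-1.9830) (cross=-24.666)
ex = (C−B)/|BC| = (0.8090,-0.5879); ey = (0.5879,0.8090)
P = B + 1.08·ex + 3.13·ey = (3.0061,2.8535)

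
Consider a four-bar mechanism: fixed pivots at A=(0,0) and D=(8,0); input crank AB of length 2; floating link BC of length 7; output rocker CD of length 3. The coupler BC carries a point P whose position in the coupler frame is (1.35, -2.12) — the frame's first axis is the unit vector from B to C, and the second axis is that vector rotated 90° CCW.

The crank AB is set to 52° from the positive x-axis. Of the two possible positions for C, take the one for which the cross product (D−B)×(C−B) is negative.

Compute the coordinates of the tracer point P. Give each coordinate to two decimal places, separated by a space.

A=(0,0), D=(8.00,0)
B = A + 2.00·(cos52°, sin52°) = (1.2313, 1.5760)
|BD| = 6.9497
circle(B,7.00) ∩ circle(D,3.00): a=6.3527, h=2.9400
  candidates: C₊=(8.0852,2.9988) cross=20.432; C₋=(6.7518,-2.7280) cross=-20.432
  mode - wants cross < 0 → take C=(6.7518,-2.7280) (cross=-20.432)
ex = (C−B)/|BC| = (0.7886,-0.6149); ey = (0.6149,0.7886)
P = B + 1.35·ex + -2.12·ey = (0.9925,-0.9259)

0.99 -0.93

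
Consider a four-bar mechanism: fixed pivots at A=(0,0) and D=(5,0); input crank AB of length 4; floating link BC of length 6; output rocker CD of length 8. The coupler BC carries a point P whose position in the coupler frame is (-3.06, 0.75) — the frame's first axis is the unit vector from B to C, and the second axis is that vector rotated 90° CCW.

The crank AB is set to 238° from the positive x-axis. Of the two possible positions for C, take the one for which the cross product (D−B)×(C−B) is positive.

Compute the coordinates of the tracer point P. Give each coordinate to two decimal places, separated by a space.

-2.64 -6.50

A=(0,0), D=(5.00,0)
B = A + 4.00·(cos238°, sin238°) = (-2.1197, -3.3922)
|BD| = 7.8865
circle(B,6.00) ∩ circle(D,8.00): a=2.1681, h=5.5946
  candidates: C₊=(-2.5688,2.5910) cross=44.122; C₋=(2.2440,-7.5103) cross=-44.122
  mode + wants cross > 0 → take C=(-2.5688,2.5910) (cross=44.122)
ex = (C−B)/|BC| = (-0.0749,0.9972); ey = (-0.9972,-0.0749)
P = B + -3.06·ex + 0.75·ey = (-2.6385,-6.4997)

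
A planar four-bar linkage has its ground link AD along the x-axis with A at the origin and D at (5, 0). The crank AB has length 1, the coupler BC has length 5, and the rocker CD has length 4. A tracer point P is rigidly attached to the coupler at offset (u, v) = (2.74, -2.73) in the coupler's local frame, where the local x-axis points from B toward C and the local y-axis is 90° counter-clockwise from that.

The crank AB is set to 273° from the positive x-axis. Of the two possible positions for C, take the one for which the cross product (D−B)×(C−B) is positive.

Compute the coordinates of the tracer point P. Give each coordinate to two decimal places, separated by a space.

A=(0,0), D=(5.00,0)
B = A + 1.00·(cos273°, sin273°) = (0.0523, -0.9986)
|BD| = 5.0474
circle(B,5.00) ∩ circle(D,4.00): a=3.4153, h=3.6518
  candidates: C₊=(2.6776,3.2567) cross=18.432; C₋=(4.1226,-3.9026) cross=-18.432
  mode + wants cross > 0 → take C=(2.6776,3.2567) (cross=18.432)
ex = (C−B)/|BC| = (0.5250,0.8511); ey = (-0.8511,0.5250)
P = B + 2.74·ex + -2.73·ey = (3.8144,-0.1001)

3.81 -0.10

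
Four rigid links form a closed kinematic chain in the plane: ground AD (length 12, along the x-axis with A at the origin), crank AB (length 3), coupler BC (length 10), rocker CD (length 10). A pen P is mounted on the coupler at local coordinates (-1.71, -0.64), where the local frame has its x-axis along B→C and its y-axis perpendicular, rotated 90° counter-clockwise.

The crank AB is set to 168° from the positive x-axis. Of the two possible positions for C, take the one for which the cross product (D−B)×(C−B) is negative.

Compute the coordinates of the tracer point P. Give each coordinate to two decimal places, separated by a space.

A=(0,0), D=(12.00,0)
B = A + 3.00·(cos168°, sin168°) = (-2.9344, 0.6237)
|BD| = 14.9475
circle(B,10.00) ∩ circle(D,10.00): a=7.4737, h=6.6440
  candidates: C₊=(4.8100,6.9501) cross=99.312; C₋=(4.2555,-6.3264) cross=-99.312
  mode - wants cross < 0 → take C=(4.2555,-6.3264) (cross=-99.312)
ex = (C−B)/|BC| = (0.7190,-0.6950); ey = (0.6950,0.7190)
P = B + -1.71·ex + -0.64·ey = (-4.6087,1.3520)

-4.61 1.35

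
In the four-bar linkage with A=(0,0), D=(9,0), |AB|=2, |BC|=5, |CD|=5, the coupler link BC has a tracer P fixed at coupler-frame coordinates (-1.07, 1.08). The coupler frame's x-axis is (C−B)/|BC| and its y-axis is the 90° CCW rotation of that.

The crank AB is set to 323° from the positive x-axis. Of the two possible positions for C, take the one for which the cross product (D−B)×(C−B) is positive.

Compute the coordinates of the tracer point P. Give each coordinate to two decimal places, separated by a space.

0.08 -1.35

A=(0,0), D=(9.00,0)
B = A + 2.00·(cos323°, sin323°) = (1.5973, -1.2036)
|BD| = 7.4999
circle(B,5.00) ∩ circle(D,5.00): a=3.7500, h=3.3072
  candidates: C₊=(4.7679,2.6625) cross=24.804; C₋=(5.8294,-3.8662) cross=-24.804
  mode + wants cross > 0 → take C=(4.7679,2.6625) (cross=24.804)
ex = (C−B)/|BC| = (0.6341,0.7732); ey = (-0.7732,0.6341)
P = B + -1.07·ex + 1.08·ey = (0.0837,-1.3461)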